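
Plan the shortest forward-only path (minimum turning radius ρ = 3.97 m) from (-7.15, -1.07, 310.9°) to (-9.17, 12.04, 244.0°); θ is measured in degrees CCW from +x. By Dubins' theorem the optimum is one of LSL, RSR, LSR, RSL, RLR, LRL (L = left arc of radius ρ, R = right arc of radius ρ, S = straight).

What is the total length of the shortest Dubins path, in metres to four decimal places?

Let ψ = atan2(Δy, Δx) = atan2(13.11, -2.02) = 98.7593° be the start→goal bearing.
Normalize: d = |goal − start| / ρ = 13.264709/3.97 = 3.341236, α = (θ_start − ψ) mod 360° = 212.1407° = 3.702554 rad, β = (θ_goal − ψ) mod 360° = 145.2407° = 2.534928 rad.
Common terms: sin α = -0.532000, cos α = -0.846744, sin β = 0.570130, cos β = -0.821554, cos(α−β) = 0.392337, d² = 11.163861. Work in radians in the unit-radius frame; every candidate has L = ρ·(t + p + q).
LSL: p² = 2 + d² − 2cos(α−β) + 2d(sin α − sin β) = 5.014231; p = √p² = 2.239248; φ = atan2(cos β − cos α, d + sin α − sin β) = 0.011249 rad; t = (φ − α) mod 2π = 2.591881 rad, q = (β − φ) mod 2π = 2.523679 rad → L = 3.97·(2.591881 + 2.239248 + 2.523679) = 3.97·7.354808 = 29.198587 m
RSR: p² = 2 + d² − 2cos(α−β) + 2d(sin β − sin α) = 19.744143; p = √p² = 4.443438; φ = atan2(cos α − cos β, d − sin α + sin β) = -0.005669 rad; t = (α − φ) mod 2π = 3.708223 rad, q = (φ − β) mod 2π = 3.742588 rad → L = 3.97·(3.708223 + 4.443438 + 3.742588) = 3.97·11.894249 = 47.220168 m
LSR: p² = d² − 2 + 2cos(α−β) + 2d(sin α + sin β) = 10.203337; p = √p² = 3.194266; φ = atan2(−cos α − cos β, d + sin α + sin β) − atan2(−2, p) = 1.017978 rad; t = (φ − α) mod 2π = 3.598610 rad, q = (φ − β) mod 2π = 4.766235 rad → L = 3.97·(3.598610 + 3.194266 + 4.766235) = 3.97·11.559111 = 45.889670 m
RSL: p² = d² − 2 + 2cos(α−β) − 2d(sin α + sin β) = 9.693734; p = √p² = 3.113476; φ = atan2(cos α + cos β, d − sin α − sin β) − atan2(2, p) = -1.038687 rad; t = (α − φ) mod 2π = 4.741241 rad, q = (β − φ) mod 2π = 3.573615 rad → L = 3.97·(4.741241 + 3.113476 + 3.573615) = 3.97·11.428332 = 45.370479 m
RLR: c = (6 − d² + 2cos(α−β) + 2d(sin α − sin β))/8 = -1.468018, |c| > 1 → infeasible
LRL: c = (6 − d² + 2cos(α−β) − 2d(sin α − sin β))/8 = 0.373221; p = 2π − arccos c = 5.094868 rad; φ = atan2(cos β − cos α, d + sin α − sin β) = 0.011249 rad; t = (φ − α + p/2) mod 2π = 5.139315 rad, q = (β − α − t + p) mod 2π = 5.071113 rad → L = 3.97·(5.139315 + 5.094868 + 5.071113) = 3.97·15.305295 = 60.762022 m
Shortest: LSL with L = 29.198587 m ≈ 29.1986 m

29.1986 m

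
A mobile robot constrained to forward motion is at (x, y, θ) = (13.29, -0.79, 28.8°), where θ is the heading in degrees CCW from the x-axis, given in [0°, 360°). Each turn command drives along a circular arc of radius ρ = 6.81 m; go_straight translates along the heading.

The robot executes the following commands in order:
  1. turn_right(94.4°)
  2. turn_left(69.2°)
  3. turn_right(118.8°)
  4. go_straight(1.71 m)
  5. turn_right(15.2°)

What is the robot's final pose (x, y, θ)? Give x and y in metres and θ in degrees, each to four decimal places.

(34.2875, -20.6852, 229.6000°)

set_pose: (x, y, θ) = (13.2900, -0.7900, 28.8000°), ρ = 6.81
turn_right(94.4°): centre at ρ to the right, rotate −94.4° → (22.7725, -3.9444, -65.6000° ≡ 294.4000°)
turn_left(69.2°): centre at ρ to the left, rotate +69.2° → (29.4019, -7.9277, 363.6000° ≡ 3.6000°)
turn_right(118.8°): centre at ρ to the right, rotate −118.8° → (35.9913, -17.6238, -115.2000° ≡ 244.8000°)
go_straight(1.71): x += 1.71·cos θ, y += 1.71·sin θ → (35.2633, -19.1711, 244.8000°)
turn_right(15.2°): centre at ρ to the right, rotate −15.2° → (34.2875, -20.6852, 229.6000°)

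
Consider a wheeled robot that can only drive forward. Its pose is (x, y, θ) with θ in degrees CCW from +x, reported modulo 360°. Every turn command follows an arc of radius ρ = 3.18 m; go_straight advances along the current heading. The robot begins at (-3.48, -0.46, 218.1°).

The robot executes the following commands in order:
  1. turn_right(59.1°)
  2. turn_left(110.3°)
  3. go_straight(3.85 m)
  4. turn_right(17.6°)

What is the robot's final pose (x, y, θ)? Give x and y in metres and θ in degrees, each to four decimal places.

(-11.1088, -8.6656, 251.7000°)

set_pose: (x, y, θ) = (-3.4800, -0.4600, 218.1000°), ρ = 3.18
turn_right(59.1°): centre at ρ to the right, rotate −59.1° → (-6.5818, -0.9263, 159.0000°)
turn_left(110.3°): centre at ρ to the left, rotate +110.3° → (-10.9012, -3.8563, 269.3000°)
go_straight(3.85): x += 3.85·cos θ, y += 3.85·sin θ → (-10.9482, -7.7060, 269.3000°)
turn_right(17.6°): centre at ρ to the right, rotate −17.6° → (-11.1088, -8.6656, 251.7000°)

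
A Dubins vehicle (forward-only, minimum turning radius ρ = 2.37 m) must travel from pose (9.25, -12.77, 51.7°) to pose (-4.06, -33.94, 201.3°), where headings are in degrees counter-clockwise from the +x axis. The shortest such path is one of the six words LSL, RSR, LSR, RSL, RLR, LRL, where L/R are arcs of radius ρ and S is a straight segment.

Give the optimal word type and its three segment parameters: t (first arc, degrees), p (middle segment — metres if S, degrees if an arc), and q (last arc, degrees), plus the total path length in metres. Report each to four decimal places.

Let ψ = atan2(Δy, Δx) = atan2(-21.17, -13.31) = -122.1584° be the start→goal bearing.
Normalize: d = |goal − start| / ρ = 25.006499/2.37 = 10.551265, α = (θ_start − ψ) mod 360° = 173.8584° = 3.034401 rad, β = (θ_goal − ψ) mod 360° = 323.4584° = 5.645414 rad.
Common terms: sin α = 0.106986, cos α = -0.994261, sin β = -0.595406, cos β = 0.803425, cos(α−β) = -0.862514, d² = 111.329203. Work in radians in the unit-radius frame; every candidate has L = ρ·(t + p + q).
LSL: p² = 2 + d² − 2cos(α−β) + 2d(sin α − sin β) = 129.876490; p = √p² = 11.396337; φ = atan2(cos β − cos α, d + sin α − sin β) = 0.158404 rad; t = (φ − α) mod 2π = 3.407188 rad, q = (β − φ) mod 2π = 5.487010 rad → L = 2.37·(3.407188 + 11.396337 + 5.487010) = 2.37·20.290535 = 48.088567 m
RSR: p² = 2 + d² − 2cos(α−β) + 2d(sin β − sin α) = 100.231970; p = √p² = 10.011592; φ = atan2(cos α − cos β, d − sin α + sin β) = -0.180540 rad; t = (α − φ) mod 2π = 3.214941 rad, q = (φ − β) mod 2π = 0.457232 rad → L = 2.37·(3.214941 + 10.011592 + 0.457232) = 2.37·13.683765 = 32.430522 m
LSR: p² = d² − 2 + 2cos(α−β) + 2d(sin α + sin β) = 97.297272; p = √p² = 9.863938; φ = atan2(−cos α − cos β, d + sin α + sin β) − atan2(−2, p) = 0.219009 rad; t = (φ − α) mod 2π = 3.467793 rad, q = (φ − β) mod 2π = 0.856780 rad → L = 2.37·(3.467793 + 9.863938 + 0.856780) = 2.37·14.188511 = 33.626771 m
RSL: p² = d² − 2 + 2cos(α−β) − 2d(sin α + sin β) = 117.911079; p = √p² = 10.858687; φ = atan2(cos α + cos β, d − sin α − sin β) − atan2(2, p) = -0.199428 rad; t = (α − φ) mod 2π = 3.233829 rad, q = (β − φ) mod 2π = 5.844842 rad → L = 2.37·(3.233829 + 10.858687 + 5.844842) = 2.37·19.937357 = 47.251537 m
RLR: c = (6 − d² + 2cos(α−β) + 2d(sin α − sin β))/8 = -11.528996, |c| > 1 → infeasible
LRL: c = (6 − d² + 2cos(α−β) − 2d(sin α − sin β))/8 = -15.234561, |c| > 1 → infeasible
Shortest: RSR with L = 32.430522 m ≈ 32.4305 m
Convert RSR to answer units (arcs ×180/π): t = 3.214941·180/π = 184.2025°, p = ρ·p = 2.37·10.011592 = 23.7275 m, q = 0.457232·180/π = 26.1975°, L = 32.4305 m.

RSR: t = 184.2025°, p = 23.7275 m, q = 26.1975°, L = 32.4305 m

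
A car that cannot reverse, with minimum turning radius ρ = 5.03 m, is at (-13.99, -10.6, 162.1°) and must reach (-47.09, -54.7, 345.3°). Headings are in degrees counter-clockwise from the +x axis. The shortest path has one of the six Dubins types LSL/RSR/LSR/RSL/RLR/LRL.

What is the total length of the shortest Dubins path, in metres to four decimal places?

Let ψ = atan2(Δy, Δx) = atan2(-44.10, -33.10) = -126.8907° be the start→goal bearing.
Normalize: d = |goal − start| / ρ = 55.140004/5.03 = 10.962227, α = (θ_start − ψ) mod 360° = 288.9907° = 5.043839 rad, β = (θ_goal − ψ) mod 360° = 112.1907° = 1.958097 rad.
Common terms: sin α = -0.945572, cos α = 0.325414, sin β = 0.925932, cos β = -0.377690, cos(α−β) = -0.998441, d² = 120.170429. Work in radians in the unit-radius frame; every candidate has L = ρ·(t + p + q).
LSL: p² = 2 + d² − 2cos(α−β) + 2d(sin α − sin β) = 83.135615; p = √p² = 9.117873; φ = atan2(cos β − cos α, d + sin α − sin β) = -0.077189 rad; t = (φ − α) mod 2π = 1.162157 rad, q = (β − φ) mod 2π = 2.035286 rad → L = 5.03·(1.162157 + 9.117873 + 2.035286) = 5.03·12.315317 = 61.946042 m
RSR: p² = 2 + d² − 2cos(α−β) + 2d(sin β − sin α) = 165.199005; p = √p² = 12.852977; φ = atan2(cos α − cos β, d − sin α + sin β) = 0.054731 rad; t = (α − φ) mod 2π = 4.989108 rad, q = (φ − β) mod 2π = 4.379820 rad → L = 5.03·(4.989108 + 12.852977 + 4.379820) = 5.03·22.221904 = 111.776177 m
LSR: p² = d² − 2 + 2cos(α−β) + 2d(sin α + sin β) = 115.742962; p = √p² = 10.758390; φ = atan2(−cos α − cos β, d + sin α + sin β) − atan2(−2, p) = 0.188580 rad; t = (φ − α) mod 2π = 1.427927 rad, q = (φ − β) mod 2π = 4.513669 rad → L = 5.03·(1.427927 + 10.758390 + 4.513669) = 5.03·16.699986 = 84.000931 m
RSL: p² = d² − 2 + 2cos(α−β) − 2d(sin α + sin β) = 116.604132; p = √p² = 10.798339; φ = atan2(cos α + cos β, d − sin α − sin β) − atan2(2, p) = -0.187899 rad; t = (α − φ) mod 2π = 5.231737 rad, q = (β − φ) mod 2π = 2.145995 rad → L = 5.03·(5.231737 + 10.798339 + 2.145995) = 5.03·18.176072 = 91.425642 m
RLR: c = (6 − d² + 2cos(α−β) + 2d(sin α − sin β))/8 = -19.649876, |c| > 1 → infeasible
LRL: c = (6 − d² + 2cos(α−β) − 2d(sin α − sin β))/8 = -9.391952, |c| > 1 → infeasible
Shortest: LSL with L = 61.946042 m ≈ 61.9460 m

61.9460 m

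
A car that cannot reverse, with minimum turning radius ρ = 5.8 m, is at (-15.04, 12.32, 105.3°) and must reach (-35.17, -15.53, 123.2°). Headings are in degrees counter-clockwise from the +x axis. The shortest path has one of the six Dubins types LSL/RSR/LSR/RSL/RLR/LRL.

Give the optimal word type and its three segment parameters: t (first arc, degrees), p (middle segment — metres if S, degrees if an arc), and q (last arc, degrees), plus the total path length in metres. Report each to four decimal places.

LSR: t = 169.5387°, p = 22.2445 m, q = 151.6387°, L = 54.7570 m

Let ψ = atan2(Δy, Δx) = atan2(-27.85, -20.13) = -125.8594° be the start→goal bearing.
Normalize: d = |goal − start| / ρ = 34.363344/5.8 = 5.924714, α = (θ_start − ψ) mod 360° = 231.1594° = 4.034493 rad, β = (θ_goal − ψ) mod 360° = 249.0594° = 4.346907 rad.
Common terms: sin α = -0.778894, cos α = -0.627155, sin β = -0.933952, cos β = -0.357399, cos(α−β) = 0.951594, d² = 35.102241. Work in radians in the unit-radius frame; every candidate has L = ρ·(t + p + q).
LSL: p² = 2 + d² − 2cos(α−β) + 2d(sin α − sin β) = 37.036396; p = √p² = 6.085754; φ = atan2(cos β − cos α, d + sin α − sin β) = 0.044340 rad; t = (φ − α) mod 2π = 2.293033 rad, q = (β − φ) mod 2π = 4.302567 rad → L = 5.8·(2.293033 + 6.085754 + 4.302567) = 5.8·12.681353 = 73.551846 m
RSR: p² = 2 + d² − 2cos(α−β) + 2d(sin β − sin α) = 33.361709; p = √p² = 5.775960; φ = atan2(cos α − cos β, d − sin α + sin β) = -0.046720 rad; t = (α − φ) mod 2π = 4.081213 rad, q = (φ − β) mod 2π = 1.889558 rad → L = 5.8·(4.081213 + 5.775960 + 1.889558) = 5.8·11.746731 = 68.131040 m
LSR: p² = d² − 2 + 2cos(α−β) + 2d(sin α + sin β) = 14.709187; p = √p² = 3.835256; φ = atan2(−cos α − cos β, d + sin α + sin β) − atan2(−2, p) = 0.710316 rad; t = (φ − α) mod 2π = 2.959008 rad, q = (φ − β) mod 2π = 2.646594 rad → L = 5.8·(2.959008 + 3.835256 + 2.646594) = 5.8·9.440857 = 54.756973 m
RSL: p² = d² − 2 + 2cos(α−β) − 2d(sin α + sin β) = 55.301674; p = √p² = 7.436510; φ = atan2(cos α + cos β, d − sin α − sin β) − atan2(2, p) = -0.390929 rad; t = (α − φ) mod 2π = 4.425422 rad, q = (β − φ) mod 2π = 4.737836 rad → L = 5.8·(4.425422 + 7.436510 + 4.737836) = 5.8·16.599768 = 96.278657 m
RLR: c = (6 − d² + 2cos(α−β) + 2d(sin α − sin β))/8 = -3.170214, |c| > 1 → infeasible
LRL: c = (6 − d² + 2cos(α−β) − 2d(sin α − sin β))/8 = -3.629550, |c| > 1 → infeasible
Shortest: LSR with L = 54.756973 m ≈ 54.7570 m
Convert LSR to answer units (arcs ×180/π): t = 2.959008·180/π = 169.5387°, p = ρ·p = 5.8·3.835256 = 22.2445 m, q = 2.646594·180/π = 151.6387°, L = 54.7570 m.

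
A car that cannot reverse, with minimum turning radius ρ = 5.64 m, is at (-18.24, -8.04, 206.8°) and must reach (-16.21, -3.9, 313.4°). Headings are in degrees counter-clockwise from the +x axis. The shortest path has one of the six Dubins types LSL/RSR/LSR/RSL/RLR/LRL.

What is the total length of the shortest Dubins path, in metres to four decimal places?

31.4171 m

Let ψ = atan2(Δy, Δx) = atan2(4.14, 2.03) = 63.8795° be the start→goal bearing.
Normalize: d = |goal − start| / ρ = 4.610911/5.64 = 0.817537, α = (θ_start − ψ) mod 360° = 142.9205° = 2.494433 rad, β = (θ_goal − ψ) mod 360° = 249.5205° = 4.354954 rad.
Common terms: sin α = 0.602923, cos α = -0.797799, sin β = -0.936797, cos β = -0.349873, cos(α−β) = -0.285688, d² = 0.668367. Work in radians in the unit-radius frame; every candidate has L = ρ·(t + p + q).
LSL: p² = 2 + d² − 2cos(α−β) + 2d(sin α − sin β) = 5.757302; p = √p² = 2.399438; φ = atan2(cos β − cos α, d + sin α − sin β) = 0.187782 rad; t = (φ − α) mod 2π = 3.976534 rad, q = (β − φ) mod 2π = 4.167172 rad → L = 5.64·(3.976534 + 2.399438 + 4.167172) = 5.64·10.543144 = 59.463333 m
RSR: p² = 2 + d² − 2cos(α−β) + 2d(sin β − sin α) = 0.722186; p = √p² = 0.849816; φ = atan2(cos α − cos β, d − sin α + sin β) = -2.586423 rad; t = (α − φ) mod 2π = 5.080856 rad, q = (φ − β) mod 2π = 5.624993 rad → L = 5.64·(5.080856 + 0.849816 + 5.624993) = 5.64·11.555665 = 65.173951 m
LSR: p² = d² − 2 + 2cos(α−β) + 2d(sin α + sin β) = -2.448919 < 0 → infeasible
RSL: p² = d² − 2 + 2cos(α−β) − 2d(sin α + sin β) = -1.357100 < 0 → infeasible
RLR: c = (6 − d² + 2cos(α−β) + 2d(sin α − sin β))/8 = 0.909727; p = 2π − arccos c = 5.855014 rad; φ = atan2(cos α − cos β, d − sin α + sin β) = -2.586423 rad; t = (α − φ + p/2) mod 2π = 1.725178 rad, q = (α − β − t + p) mod 2π = 2.269315 rad → L = 5.64·(1.725178 + 5.855014 + 2.269315) = 5.64·9.849508 = 55.551223 m
LRL: c = (6 − d² + 2cos(α−β) − 2d(sin α − sin β))/8 = 0.280337; p = 2π − arccos c = 4.996534 rad; φ = atan2(cos β − cos α, d + sin α − sin β) = 0.187782 rad; t = (φ − α + p/2) mod 2π = 0.191616 rad, q = (β − α − t + p) mod 2π = 0.382254 rad → L = 5.64·(0.191616 + 4.996534 + 0.382254) = 5.64·5.570405 = 31.417082 m
Shortest: LRL with L = 31.417082 m ≈ 31.4171 m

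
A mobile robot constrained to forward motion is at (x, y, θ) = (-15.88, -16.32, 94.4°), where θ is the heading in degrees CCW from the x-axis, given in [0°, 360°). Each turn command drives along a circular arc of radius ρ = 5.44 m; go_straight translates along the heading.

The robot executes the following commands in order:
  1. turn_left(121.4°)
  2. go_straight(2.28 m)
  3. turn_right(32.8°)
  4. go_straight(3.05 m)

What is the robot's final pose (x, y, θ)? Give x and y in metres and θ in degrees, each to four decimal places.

set_pose: (x, y, θ) = (-15.8800, -16.3200, 94.4000°), ρ = 5.44
turn_left(121.4°): centre at ρ to the left, rotate +121.4° → (-24.4861, -12.3252, 215.8000°)
go_straight(2.28): x += 2.28·cos θ, y += 2.28·sin θ → (-26.3354, -13.6589, 215.8000°)
turn_right(32.8°): centre at ρ to the right, rotate −32.8° → (-29.2328, -14.6792, 183.0000°)
go_straight(3.05): x += 3.05·cos θ, y += 3.05·sin θ → (-32.2786, -14.8388, 183.0000°)

(-32.2786, -14.8388, 183.0000°)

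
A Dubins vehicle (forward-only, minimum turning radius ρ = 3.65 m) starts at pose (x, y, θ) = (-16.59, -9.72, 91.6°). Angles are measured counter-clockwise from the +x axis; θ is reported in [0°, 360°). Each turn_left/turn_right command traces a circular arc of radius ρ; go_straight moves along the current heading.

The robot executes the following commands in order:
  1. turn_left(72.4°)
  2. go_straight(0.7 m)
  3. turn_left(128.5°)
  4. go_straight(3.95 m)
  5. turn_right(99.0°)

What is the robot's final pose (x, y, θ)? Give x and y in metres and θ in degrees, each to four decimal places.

set_pose: (x, y, θ) = (-16.5900, -9.7200, 91.6000°), ρ = 3.65
turn_left(72.4°): centre at ρ to the left, rotate +72.4° → (-19.2325, -6.3133, 164.0000°)
go_straight(0.7): x += 0.7·cos θ, y += 0.7·sin θ → (-19.9054, -6.1204, 164.0000°)
turn_left(128.5°): centre at ρ to the left, rotate +128.5° → (-24.2836, -11.0258, 292.5000°)
go_straight(3.95): x += 3.95·cos θ, y += 3.95·sin θ → (-22.7720, -14.6751, 292.5000°)
turn_right(99.0°): centre at ρ to the right, rotate −99.0° → (-25.2921, -19.6210, 193.5000°)

(-25.2921, -19.6210, 193.5000°)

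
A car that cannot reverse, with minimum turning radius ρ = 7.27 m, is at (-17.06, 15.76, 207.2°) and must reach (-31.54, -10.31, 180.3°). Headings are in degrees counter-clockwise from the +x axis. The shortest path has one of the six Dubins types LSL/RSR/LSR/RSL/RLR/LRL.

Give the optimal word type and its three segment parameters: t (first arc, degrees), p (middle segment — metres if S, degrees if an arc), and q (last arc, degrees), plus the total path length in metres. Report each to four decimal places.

Let ψ = atan2(Δy, Δx) = atan2(-26.07, -14.48) = -119.0490° be the start→goal bearing.
Normalize: d = |goal − start| / ρ = 29.821390/7.27 = 4.101979, α = (θ_start − ψ) mod 360° = 326.2490° = 5.694119 rad, β = (θ_goal − ψ) mod 360° = 299.3490° = 5.224626 rad.
Common terms: sin α = -0.555585, cos α = 0.831460, sin β = -0.871650, cos β = 0.490128, cos(α−β) = 0.891798, d² = 16.826235. Work in radians in the unit-radius frame; every candidate has L = ρ·(t + p + q).
LSL: p² = 2 + d² − 2cos(α−β) + 2d(sin α − sin β) = 19.635630; p = √p² = 4.431211; φ = atan2(cos β − cos α, d + sin α − sin β) = -0.077105 rad; t = (φ − α) mod 2π = 0.511961 rad, q = (β − φ) mod 2π = 5.301731 rad → L = 7.27·(0.511961 + 4.431211 + 5.301731) = 7.27·10.244903 = 74.480442 m
RSR: p² = 2 + d² − 2cos(α−β) + 2d(sin β − sin α) = 14.449650; p = √p² = 3.801269; φ = atan2(cos α − cos β, d − sin α + sin β) = 0.089915 rad; t = (α − φ) mod 2π = 5.604204 rad, q = (φ − β) mod 2π = 1.148475 rad → L = 7.27·(5.604204 + 3.801269 + 1.148475) = 7.27·10.553948 = 76.727204 m
LSR: p² = d² − 2 + 2cos(α−β) + 2d(sin α + sin β) = 4.900852; p = √p² = 2.213787; φ = atan2(−cos α − cos β, d + sin α + sin β) − atan2(−2, p) = 0.275791 rad; t = (φ − α) mod 2π = 0.864857 rad, q = (φ − β) mod 2π = 1.334351 rad → L = 7.27·(0.864857 + 2.213787 + 1.334351) = 7.27·4.412994 = 32.082469 m
RSL: p² = d² − 2 + 2cos(α−β) − 2d(sin α + sin β) = 28.318807; p = √p² = 5.321542; φ = atan2(cos α + cos β, d − sin α − sin β) − atan2(2, p) = -0.124882 rad; t = (α − φ) mod 2π = 5.819001 rad, q = (β − φ) mod 2π = 5.349507 rad → L = 7.27·(5.819001 + 5.321542 + 5.349507) = 7.27·16.490050 = 119.882664 m
RLR: c = (6 − d² + 2cos(α−β) + 2d(sin α − sin β))/8 = -0.806206; p = 2π − arccos c = 3.774678 rad; φ = atan2(cos α − cos β, d − sin α + sin β) = 0.089915 rad; t = (α − φ + p/2) mod 2π = 1.208358 rad, q = (α − β − t + p) mod 2π = 3.035814 rad → L = 7.27·(1.208358 + 3.774678 + 3.035814) = 7.27·8.018849 = 58.297030 m
LRL: c = (6 − d² + 2cos(α−β) − 2d(sin α − sin β))/8 = -1.454454, |c| > 1 → infeasible
Shortest: LSR with L = 32.082469 m ≈ 32.0825 m
Convert LSR to answer units (arcs ×180/π): t = 0.864857·180/π = 49.5527°, p = ρ·p = 7.27·2.213787 = 16.0942 m, q = 1.334351·180/π = 76.4527°, L = 32.0825 m.

LSR: t = 49.5527°, p = 16.0942 m, q = 76.4527°, L = 32.0825 m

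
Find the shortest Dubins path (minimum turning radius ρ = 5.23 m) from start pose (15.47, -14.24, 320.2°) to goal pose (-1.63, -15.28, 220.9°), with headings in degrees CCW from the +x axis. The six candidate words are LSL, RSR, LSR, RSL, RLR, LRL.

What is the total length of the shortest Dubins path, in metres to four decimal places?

32.1834 m

Let ψ = atan2(Δy, Δx) = atan2(-1.04, -17.10) = -176.5196° be the start→goal bearing.
Normalize: d = |goal − start| / ρ = 17.131597/5.23 = 3.275640, α = (θ_start − ψ) mod 360° = 136.7196° = 2.386208 rad, β = (θ_goal − ψ) mod 360° = 37.4196° = 0.653096 rad.
Common terms: sin α = 0.685569, cos α = -0.728008, sin β = 0.607648, cos β = 0.794206, cos(α−β) = -0.161604, d² = 10.729817. Work in radians in the unit-radius frame; every candidate has L = ρ·(t + p + q).
LSL: p² = 2 + d² − 2cos(α−β) + 2d(sin α − sin β) = 13.563506; p = √p² = 3.682867; φ = atan2(cos β − cos α, d + sin α − sin β) = 0.426101 rad; t = (φ − α) mod 2π = 4.323078 rad, q = (β − φ) mod 2π = 0.226995 rad → L = 5.23·(4.323078 + 3.682867 + 0.226995) = 5.23·8.232940 = 43.058276 m
RSR: p² = 2 + d² − 2cos(α−β) + 2d(sin β − sin α) = 12.542542; p = √p² = 3.541545; φ = atan2(cos α − cos β, d − sin α + sin β) = -0.444289 rad; t = (α − φ) mod 2π = 2.830497 rad, q = (φ − β) mod 2π = 5.185800 rad → L = 5.23·(2.830497 + 3.541545 + 5.185800) = 5.23·11.557842 = 60.447516 m
LSR: p² = d² − 2 + 2cos(α−β) + 2d(sin α + sin β) = 16.878835; p = √p² = 4.108386; φ = atan2(−cos α − cos β, d + sin α + sin β) − atan2(−2, p) = 0.438551 rad; t = (φ − α) mod 2π = 4.335529 rad, q = (φ − β) mod 2π = 6.068641 rad → L = 5.23·(4.335529 + 4.108386 + 6.068641) = 5.23·14.512556 = 75.900666 m
RSL: p² = d² − 2 + 2cos(α−β) − 2d(sin α + sin β) = -0.065617 < 0 → infeasible
RLR: c = (6 − d² + 2cos(α−β) + 2d(sin α − sin β))/8 = -0.567818; p = 2π − arccos c = 4.108537 rad; φ = atan2(cos α − cos β, d − sin α + sin β) = -0.444289 rad; t = (α − φ + p/2) mod 2π = 4.884765 rad, q = (α − β − t + p) mod 2π = 0.956883 rad → L = 5.23·(4.884765 + 4.108537 + 0.956883) = 5.23·9.950185 = 52.039468 m
LRL: c = (6 − d² + 2cos(α−β) − 2d(sin α − sin β))/8 = -0.695438; p = 2π − arccos c = 3.943359 rad; φ = atan2(cos β − cos α, d + sin α − sin β) = 0.426101 rad; t = (φ − α + p/2) mod 2π = 0.011573 rad, q = (β − α − t + p) mod 2π = 2.198675 rad → L = 5.23·(0.011573 + 3.943359 + 2.198675) = 5.23·6.153607 = 32.183363 m
Shortest: LRL with L = 32.183363 m ≈ 32.1834 m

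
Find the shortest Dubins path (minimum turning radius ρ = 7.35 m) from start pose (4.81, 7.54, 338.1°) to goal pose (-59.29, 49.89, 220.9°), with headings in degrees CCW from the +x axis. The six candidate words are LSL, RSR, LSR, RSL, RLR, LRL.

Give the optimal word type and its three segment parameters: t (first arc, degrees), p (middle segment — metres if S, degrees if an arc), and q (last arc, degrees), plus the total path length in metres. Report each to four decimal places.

LSL: t = 176.1084°, p = 68.8920 m, q = 66.6916°, L = 100.0388 m

Let ψ = atan2(Δy, Δx) = atan2(42.35, -64.10) = 146.5478° be the start→goal bearing.
Normalize: d = |goal − start| / ρ = 76.826639/7.35 = 10.452604, α = (θ_start − ψ) mod 360° = 191.5522° = 3.343217 rad, β = (θ_goal − ψ) mod 360° = 74.3522° = 1.297691 rad.
Common terms: sin α = -0.200261, cos α = -0.979743, sin β = 0.962938, cos β = 0.269723, cos(α−β) = -0.457098, d² = 109.256930. Work in radians in the unit-radius frame; every candidate has L = ρ·(t + p + q).
LSL: p² = 2 + d² − 2cos(α−β) + 2d(sin α − sin β) = 87.854220; p = √p² = 9.373058; φ = atan2(cos β − cos α, d + sin α − sin β) = 0.133702 rad; t = (φ − α) mod 2π = 3.073671 rad, q = (β − φ) mod 2π = 1.163989 rad → L = 7.35·(3.073671 + 9.373058 + 1.163989) = 7.35·13.610718 = 100.038775 m
RSR: p² = 2 + d² − 2cos(α−β) + 2d(sin β − sin α) = 136.488032; p = √p² = 11.682809; φ = atan2(cos α − cos β, d − sin α + sin β) = -0.107154 rad; t = (α − φ) mod 2π = 3.450371 rad, q = (φ − β) mod 2π = 4.878341 rad → L = 7.35·(3.450371 + 11.682809 + 4.878341) = 7.35·20.011520 = 147.084675 m
LSR: p² = d² − 2 + 2cos(α−β) + 2d(sin α + sin β) = 122.286661; p = √p² = 11.058330; φ = atan2(−cos α − cos β, d + sin α + sin β) − atan2(−2, p) = 0.242149 rad; t = (φ − α) mod 2π = 3.182118 rad, q = (φ − β) mod 2π = 5.227643 rad → L = 7.35·(3.182118 + 11.058330 + 5.227643) = 7.35·19.468091 = 143.090469 m
RSL: p² = d² − 2 + 2cos(α−β) − 2d(sin α + sin β) = 90.398807; p = √p² = 9.507829; φ = atan2(cos α + cos β, d − sin α − sin β) − atan2(2, p) = -0.280473 rad; t = (α − φ) mod 2π = 3.623690 rad, q = (β − φ) mod 2π = 1.578164 rad → L = 7.35·(3.623690 + 9.507829 + 1.578164) = 7.35·14.709683 = 108.116169 m
RLR: c = (6 − d² + 2cos(α−β) + 2d(sin α − sin β))/8 = -16.061004, |c| > 1 → infeasible
LRL: c = (6 − d² + 2cos(α−β) − 2d(sin α − sin β))/8 = -9.981777, |c| > 1 → infeasible
Shortest: LSL with L = 100.038775 m ≈ 100.0388 m
Convert LSL to answer units (arcs ×180/π): t = 3.073671·180/π = 176.1084°, p = ρ·p = 7.35·9.373058 = 68.8920 m, q = 1.163989·180/π = 66.6916°, L = 100.0388 m.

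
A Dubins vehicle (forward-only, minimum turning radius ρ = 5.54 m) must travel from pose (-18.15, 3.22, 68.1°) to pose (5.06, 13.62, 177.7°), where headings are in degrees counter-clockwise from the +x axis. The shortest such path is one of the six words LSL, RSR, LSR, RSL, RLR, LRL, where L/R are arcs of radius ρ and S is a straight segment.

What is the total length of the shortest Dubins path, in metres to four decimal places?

Let ψ = atan2(Δy, Δx) = atan2(10.40, 23.21) = 24.1363° be the start→goal bearing.
Normalize: d = |goal − start| / ρ = 25.433523/5.54 = 4.590889, α = (θ_start − ψ) mod 360° = 43.9637° = 0.767311 rad, β = (θ_goal − ψ) mod 360° = 153.5637° = 2.680192 rad.
Common terms: sin α = 0.694202, cos α = 0.719780, sin β = 0.445203, cos β = -0.895430, cos(α−β) = -0.335452, d² = 21.076259. Work in radians in the unit-radius frame; every candidate has L = ρ·(t + p + q).
LSL: p² = 2 + d² − 2cos(α−β) + 2d(sin α − sin β) = 26.033417; p = √p² = 5.102295; φ = atan2(cos β − cos α, d + sin α − sin β) = -0.322106 rad; t = (φ − α) mod 2π = 5.193768 rad, q = (β − φ) mod 2π = 3.002298 rad → L = 5.54·(5.193768 + 5.102295 + 3.002298) = 5.54·13.298361 = 73.672922 m
RSR: p² = 2 + d² − 2cos(α−β) + 2d(sin β − sin α) = 21.460907; p = √p² = 4.632592; φ = atan2(cos α − cos β, d − sin α + sin β) = 0.356143 rad; t = (α − φ) mod 2π = 0.411167 rad, q = (φ − β) mod 2π = 3.959137 rad → L = 5.54·(0.411167 + 4.632592 + 3.959137) = 5.54·9.002896 = 49.876045 m
LSR: p² = d² − 2 + 2cos(α−β) + 2d(sin α + sin β) = 28.867120; p = √p² = 5.372813; φ = atan2(−cos α − cos β, d + sin α + sin β) − atan2(−2, p) = 0.386996 rad; t = (φ − α) mod 2π = 5.902870 rad, q = (φ − β) mod 2π = 3.989989 rad → L = 5.54·(5.902870 + 5.372813 + 3.989989) = 5.54·15.265673 = 84.571828 m
RSL: p² = d² − 2 + 2cos(α−β) − 2d(sin α + sin β) = 7.943591; p = √p² = 2.818438; φ = atan2(cos α + cos β, d − sin α − sin β) − atan2(2, p) = -0.667996 rad; t = (α − φ) mod 2π = 1.435307 rad, q = (β − φ) mod 2π = 3.348187 rad → L = 5.54·(1.435307 + 2.818438 + 3.348187) = 5.54·7.601932 = 42.114702 m
RLR: c = (6 − d² + 2cos(α−β) + 2d(sin α − sin β))/8 = -1.682613, |c| > 1 → infeasible
LRL: c = (6 − d² + 2cos(α−β) − 2d(sin α − sin β))/8 = -2.254177, |c| > 1 → infeasible
Shortest: RSL with L = 42.114702 m ≈ 42.1147 m

42.1147 m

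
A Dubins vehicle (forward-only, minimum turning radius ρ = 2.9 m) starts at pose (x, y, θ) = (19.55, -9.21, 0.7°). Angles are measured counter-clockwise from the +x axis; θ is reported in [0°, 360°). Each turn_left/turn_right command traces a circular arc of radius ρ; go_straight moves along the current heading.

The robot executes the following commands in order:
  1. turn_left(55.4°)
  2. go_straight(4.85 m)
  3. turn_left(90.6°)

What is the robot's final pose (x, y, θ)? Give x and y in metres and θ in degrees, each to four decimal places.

(23.8118, 0.1392, 146.7000°)

set_pose: (x, y, θ) = (19.5500, -9.2100, 0.7000°), ρ = 2.9
turn_left(55.4°): centre at ρ to the left, rotate +55.4° → (21.9216, -7.9277, 56.1000°)
go_straight(4.85): x += 4.85·cos θ, y += 4.85·sin θ → (24.6267, -3.9021, 56.1000°)
turn_left(90.6°): centre at ρ to the left, rotate +90.6° → (23.8118, 0.1392, 146.7000°)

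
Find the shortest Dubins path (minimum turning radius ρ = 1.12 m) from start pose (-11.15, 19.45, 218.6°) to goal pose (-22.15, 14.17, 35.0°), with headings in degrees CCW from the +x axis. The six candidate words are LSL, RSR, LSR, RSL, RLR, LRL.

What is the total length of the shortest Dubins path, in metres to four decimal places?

15.5605 m

Let ψ = atan2(Δy, Δx) = atan2(-5.28, -11.00) = -154.3590° be the start→goal bearing.
Normalize: d = |goal − start| / ρ = 12.201574/1.12 = 10.894262, α = (θ_start − ψ) mod 360° = 12.9590° = 0.226177 rad, β = (θ_goal − ψ) mod 360° = 189.3590° = 3.304938 rad.
Common terms: sin α = 0.224254, cos α = 0.974531, sin β = -0.162620, cos β = -0.986689, cos(α−β) = -0.998027, d² = 118.684949. Work in radians in the unit-radius frame; every candidate has L = ρ·(t + p + q).
LSL: p² = 2 + d² − 2cos(α−β) + 2d(sin α − sin β) = 131.110405; p = √p² = 11.450345; φ = atan2(cos β − cos α, d + sin α − sin β) = -0.172129 rad; t = (φ − α) mod 2π = 5.884879 rad, q = (β − φ) mod 2π = 3.477067 rad → L = 1.12·(5.884879 + 11.450345 + 3.477067) = 1.12·20.812291 = 23.309766 m
RSR: p² = 2 + d² − 2cos(α−β) + 2d(sin β − sin α) = 114.251600; p = √p² = 10.688854; φ = atan2(cos α − cos β, d − sin α + sin β) = 0.184528 rad; t = (α − φ) mod 2π = 0.041649 rad, q = (φ − β) mod 2π = 3.162776 rad → L = 1.12·(0.041649 + 10.688854 + 3.162776) = 1.12·13.893279 = 15.560472 m
LSR: p² = d² − 2 + 2cos(α−β) + 2d(sin α + sin β) = 116.031805; p = √p² = 10.771806; φ = atan2(−cos α − cos β, d + sin α + sin β) − atan2(−2, p) = 0.184689 rad; t = (φ − α) mod 2π = 6.241697 rad, q = (φ − β) mod 2π = 3.162937 rad → L = 1.12·(6.241697 + 10.771806 + 3.162937) = 1.12·20.176440 = 22.597613 m
RSL: p² = d² − 2 + 2cos(α−β) − 2d(sin α + sin β) = 113.345986; p = √p² = 10.646407; φ = atan2(cos α + cos β, d − sin α − sin β) − atan2(2, p) = -0.186815 rad; t = (α − φ) mod 2π = 0.412992 rad, q = (β − φ) mod 2π = 3.491753 rad → L = 1.12·(0.412992 + 10.646407 + 3.491753) = 1.12·14.551152 = 16.297290 m
RLR: c = (6 − d² + 2cos(α−β) + 2d(sin α − sin β))/8 = -13.281450, |c| > 1 → infeasible
LRL: c = (6 − d² + 2cos(α−β) − 2d(sin α − sin β))/8 = -15.388801, |c| > 1 → infeasible
Shortest: RSR with L = 15.560472 m ≈ 15.5605 m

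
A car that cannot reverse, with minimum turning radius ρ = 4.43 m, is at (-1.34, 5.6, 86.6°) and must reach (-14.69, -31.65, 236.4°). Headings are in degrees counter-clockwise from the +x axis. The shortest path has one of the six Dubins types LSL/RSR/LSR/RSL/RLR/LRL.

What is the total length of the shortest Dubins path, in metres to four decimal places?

Let ψ = atan2(Δy, Δx) = atan2(-37.25, -13.35) = -109.7171° be the start→goal bearing.
Normalize: d = |goal − start| / ρ = 39.570001/4.43 = 8.932280, α = (θ_start − ψ) mod 360° = 196.3171° = 3.426380 rad, β = (θ_goal − ψ) mod 360° = 346.1171° = 6.040884 rad.
Common terms: sin α = -0.280954, cos α = -0.959721, sin β = -0.239938, cos β = 0.970788, cos(α−β) = -0.864275, d² = 79.785629. Work in radians in the unit-radius frame; every candidate has L = ρ·(t + p + q).
LSL: p² = 2 + d² − 2cos(α−β) + 2d(sin α − sin β) = 82.781447; p = √p² = 9.098431; φ = atan2(cos β − cos α, d + sin α − sin β) = 0.213806 rad; t = (φ − α) mod 2π = 3.070611 rad, q = (β − φ) mod 2π = 5.827078 rad → L = 4.43·(3.070611 + 9.098431 + 5.827078) = 4.43·17.996120 = 79.722809 m
RSR: p² = 2 + d² − 2cos(α−β) + 2d(sin β − sin α) = 84.246912; p = √p² = 9.178612; φ = atan2(cos α − cos β, d − sin α + sin β) = -0.211909 rad; t = (α − φ) mod 2π = 3.638290 rad, q = (φ − β) mod 2π = 0.030392 rad → L = 4.43·(3.638290 + 9.178612 + 0.030392) = 4.43·12.847294 = 56.913511 m
LSR: p² = d² − 2 + 2cos(α−β) + 2d(sin α + sin β) = 66.751583; p = √p² = 8.170164; φ = atan2(−cos α − cos β, d + sin α + sin β) − atan2(−2, p) = 0.238756 rad; t = (φ − α) mod 2π = 3.095561 rad, q = (φ − β) mod 2π = 0.481058 rad → L = 4.43·(3.095561 + 8.170164 + 0.481058) = 4.43·11.746784 = 52.038251 m
RSL: p² = d² − 2 + 2cos(α−β) − 2d(sin α + sin β) = 85.362577; p = √p² = 9.239187; φ = atan2(cos α + cos β, d − sin α − sin β) − atan2(2, p) = -0.212009 rad; t = (α − φ) mod 2π = 3.638390 rad, q = (β − φ) mod 2π = 6.252893 rad → L = 4.43·(3.638390 + 9.239187 + 6.252893) = 4.43·19.130470 = 84.747981 m
RLR: c = (6 − d² + 2cos(α−β) + 2d(sin α − sin β))/8 = -9.530864, |c| > 1 → infeasible
LRL: c = (6 − d² + 2cos(α−β) − 2d(sin α − sin β))/8 = -9.347681, |c| > 1 → infeasible
Shortest: LSR with L = 52.038251 m ≈ 52.0383 m

52.0383 m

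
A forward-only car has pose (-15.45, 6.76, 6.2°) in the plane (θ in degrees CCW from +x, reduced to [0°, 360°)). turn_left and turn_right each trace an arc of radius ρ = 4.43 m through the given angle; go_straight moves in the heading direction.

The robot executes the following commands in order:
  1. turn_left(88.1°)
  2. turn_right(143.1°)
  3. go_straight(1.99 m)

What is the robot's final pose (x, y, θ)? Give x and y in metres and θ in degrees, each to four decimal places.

(-2.4494, 13.2491, 311.2000°)

set_pose: (x, y, θ) = (-15.4500, 6.7600, 6.2000°), ρ = 4.43
turn_left(88.1°): centre at ρ to the left, rotate +88.1° → (-11.5109, 11.4962, 94.3000°)
turn_right(143.1°): centre at ρ to the right, rotate −143.1° → (-3.7602, 14.7464, -48.8000° ≡ 311.2000°)
go_straight(1.99): x += 1.99·cos θ, y += 1.99·sin θ → (-2.4494, 13.2491, 311.2000°)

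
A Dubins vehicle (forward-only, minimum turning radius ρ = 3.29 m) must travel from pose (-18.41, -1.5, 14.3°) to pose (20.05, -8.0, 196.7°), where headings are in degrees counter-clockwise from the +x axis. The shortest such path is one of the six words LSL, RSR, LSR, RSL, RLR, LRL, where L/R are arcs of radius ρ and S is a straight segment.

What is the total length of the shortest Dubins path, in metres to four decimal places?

Let ψ = atan2(Δy, Δx) = atan2(-6.50, 38.46) = -9.5927° be the start→goal bearing.
Normalize: d = |goal − start| / ρ = 39.005405/3.29 = 11.855746, α = (θ_start − ψ) mod 360° = 23.8927° = 0.417007 rad, β = (θ_goal − ψ) mod 360° = 206.2927° = 3.600487 rad.
Common terms: sin α = 0.405026, cos α = 0.914305, sin β = -0.442957, cos β = -0.896543, cos(α−β) = -0.999123, d² = 140.558716. Work in radians in the unit-radius frame; every candidate has L = ρ·(t + p + q).
LSL: p² = 2 + d² − 2cos(α−β) + 2d(sin α − sin β) = 164.663902; p = √p² = 12.832143; φ = atan2(cos β − cos α, d + sin α − sin β) = -0.141591 rad; t = (φ − α) mod 2π = 5.724588 rad, q = (β − φ) mod 2π = 3.742078 rad → L = 3.29·(5.724588 + 12.832143 + 3.742078) = 3.29·22.298809 = 73.363082 m
RSR: p² = 2 + d² − 2cos(α−β) + 2d(sin β − sin α) = 124.450022; p = √p² = 11.155717; φ = atan2(cos α − cos β, d − sin α + sin β) = 0.163046 rad; t = (α − φ) mod 2π = 0.253961 rad, q = (φ − β) mod 2π = 2.845744 rad → L = 3.29·(0.253961 + 11.155717 + 2.845744) = 3.29·14.255422 = 46.900338 m
LSR: p² = d² − 2 + 2cos(α−β) + 2d(sin α + sin β) = 135.661050; p = √p² = 11.647362; φ = atan2(−cos α − cos β, d + sin α + sin β) − atan2(−2, p) = 0.168551 rad; t = (φ − α) mod 2π = 6.034730 rad, q = (φ − β) mod 2π = 2.851249 rad → L = 3.29·(6.034730 + 11.647362 + 2.851249) = 3.29·20.533341 = 67.554693 m
RSL: p² = d² − 2 + 2cos(α−β) − 2d(sin α + sin β) = 137.459892; p = √p² = 11.724329; φ = atan2(cos α + cos β, d − sin α − sin β) − atan2(2, p) = -0.167466 rad; t = (α − φ) mod 2π = 0.584472 rad, q = (β − φ) mod 2π = 3.767953 rad → L = 3.29·(0.584472 + 11.724329 + 3.767953) = 3.29·16.076754 = 52.892522 m
RLR: c = (6 − d² + 2cos(α−β) + 2d(sin α − sin β))/8 = -14.556253, |c| > 1 → infeasible
LRL: c = (6 − d² + 2cos(α−β) − 2d(sin α − sin β))/8 = -19.582988, |c| > 1 → infeasible
Shortest: RSR with L = 46.900338 m ≈ 46.9003 m

46.9003 m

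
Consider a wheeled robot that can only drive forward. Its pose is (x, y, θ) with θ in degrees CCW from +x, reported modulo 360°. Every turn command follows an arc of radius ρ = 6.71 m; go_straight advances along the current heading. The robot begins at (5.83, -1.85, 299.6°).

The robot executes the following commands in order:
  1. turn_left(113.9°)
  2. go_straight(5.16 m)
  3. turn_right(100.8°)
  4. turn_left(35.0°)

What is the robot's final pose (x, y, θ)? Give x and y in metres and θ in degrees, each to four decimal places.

set_pose: (x, y, θ) = (5.8300, -1.8500, 299.6000°), ρ = 6.71
turn_left(113.9°): centre at ρ to the left, rotate +113.9° → (17.0582, -2.5269, 413.5000° ≡ 53.5000°)
go_straight(5.16): x += 5.16·cos θ, y += 5.16·sin θ → (20.1275, 1.6210, 53.5000°)
turn_right(100.8°): centre at ρ to the right, rotate −100.8° → (30.4526, 2.1802, -47.3000° ≡ 312.7000°)
turn_left(35.0°): centre at ρ to the left, rotate +35.0° → (33.9545, 0.1747, 347.7000°)

(33.9545, 0.1747, 347.7000°)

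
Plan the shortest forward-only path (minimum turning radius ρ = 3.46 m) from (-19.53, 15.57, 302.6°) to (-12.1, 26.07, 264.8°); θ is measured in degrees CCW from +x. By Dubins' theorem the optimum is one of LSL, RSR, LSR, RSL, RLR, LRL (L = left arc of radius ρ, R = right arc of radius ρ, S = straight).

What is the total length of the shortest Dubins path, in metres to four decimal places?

Let ψ = atan2(Δy, Δx) = atan2(10.50, 7.43) = 54.7160° be the start→goal bearing.
Normalize: d = |goal − start| / ρ = 12.862927/3.46 = 3.717609, α = (θ_start − ψ) mod 360° = 247.8840° = 4.326391 rad, β = (θ_goal − ψ) mod 360° = 210.0840° = 3.666657 rad.
Common terms: sin α = -0.926423, cos α = -0.376484, sin β = -0.501268, cos β = -0.865292, cos(α−β) = 0.790155, d² = 13.820617. Work in radians in the unit-radius frame; every candidate has L = ρ·(t + p + q).
LSL: p² = 2 + d² − 2cos(α−β) + 2d(sin α − sin β) = 11.079188; p = √p² = 3.328541; φ = atan2(cos β − cos α, d + sin α − sin β) = -0.147387 rad; t = (φ − α) mod 2π = 1.809408 rad, q = (β − φ) mod 2π = 3.814043 rad → L = 3.46·(1.809408 + 3.328541 + 3.814043) = 3.46·8.951992 = 30.973893 m
RSR: p² = 2 + d² − 2cos(α−β) + 2d(sin β − sin α) = 17.401426; p = √p² = 4.171502; φ = atan2(cos α − cos β, d − sin α + sin β) = 0.117448 rad; t = (α − φ) mod 2π = 4.208943 rad, q = (φ − β) mod 2π = 2.733976 rad → L = 3.46·(4.208943 + 4.171502 + 2.733976) = 3.46·11.114421 = 38.455898 m
LSR: p² = d² − 2 + 2cos(α−β) + 2d(sin α + sin β) = 2.785729; p = √p² = 1.669050; φ = atan2(−cos α − cos β, d + sin α + sin β) − atan2(−2, p) = 1.372252 rad; t = (φ − α) mod 2π = 3.329046 rad, q = (φ − β) mod 2π = 3.988780 rad → L = 3.46·(3.329046 + 1.669050 + 3.988780) = 3.46·8.986876 = 31.094592 m
RSL: p² = d² − 2 + 2cos(α−β) − 2d(sin α + sin β) = 24.016126; p = √p² = 4.900625; φ = atan2(cos α + cos β, d − sin α − sin β) − atan2(2, p) = -0.624292 rad; t = (α − φ) mod 2π = 4.950684 rad, q = (β − φ) mod 2π = 4.290949 rad → L = 3.46·(4.950684 + 4.900625 + 4.290949) = 3.46·14.142258 = 48.932211 m
RLR: c = (6 − d² + 2cos(α−β) + 2d(sin α − sin β))/8 = -1.175178, |c| > 1 → infeasible
LRL: c = (6 − d² + 2cos(α−β) − 2d(sin α − sin β))/8 = -0.384899; p = 2π − arccos c = 4.317291 rad; φ = atan2(cos β − cos α, d + sin α − sin β) = -0.147387 rad; t = (φ − α + p/2) mod 2π = 3.968053 rad, q = (β − α − t + p) mod 2π = 5.972689 rad → L = 3.46·(3.968053 + 4.317291 + 5.972689) = 3.46·14.258033 = 49.332794 m
Shortest: LSL with L = 30.973893 m ≈ 30.9739 m

30.9739 m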